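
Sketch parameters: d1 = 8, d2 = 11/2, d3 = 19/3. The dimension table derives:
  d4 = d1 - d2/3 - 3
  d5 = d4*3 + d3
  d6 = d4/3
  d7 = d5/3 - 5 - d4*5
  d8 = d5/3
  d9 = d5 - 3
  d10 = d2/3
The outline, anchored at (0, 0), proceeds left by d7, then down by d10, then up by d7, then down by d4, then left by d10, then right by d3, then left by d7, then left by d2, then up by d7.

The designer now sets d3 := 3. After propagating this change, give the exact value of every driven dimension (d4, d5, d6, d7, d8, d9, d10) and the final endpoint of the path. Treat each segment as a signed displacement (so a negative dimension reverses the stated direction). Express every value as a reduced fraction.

d4 = 19/6
d5 = 25/2
d6 = 19/18
d7 = -50/3
d8 = 25/6
d9 = 19/2
d10 = 11/6
endpoint = (29, -115/3)

Apply edit: d3 := 3
  d4 = d1 - d2/3 - 3 = 19/6
  d5 = d4*3 + d3 = 25/2
  d6 = d4/3 = 19/18
  d7 = d5/3 - 5 - d4*5 = -50/3
  d8 = d5/3 = 25/6
  d9 = d5 - 3 = 19/2
  d10 = d2/3 = 11/6
Walk from origin (0, 0):
  seg 1: left by d7 = -50/3 → (50/3, 0)
  seg 2: down by d10 = 11/6 → (50/3, -11/6)
  seg 3: up by d7 = -50/3 → (50/3, -37/2)
  seg 4: down by d4 = 19/6 → (50/3, -65/3)
  seg 5: left by d10 = 11/6 → (89/6, -65/3)
  seg 6: right by d3 = 3 → (107/6, -65/3)
  seg 7: left by d7 = -50/3 → (69/2, -65/3)
  seg 8: left by d2 = 11/2 → (29, -65/3)
  seg 9: up by d7 = -50/3 → (29, -115/3)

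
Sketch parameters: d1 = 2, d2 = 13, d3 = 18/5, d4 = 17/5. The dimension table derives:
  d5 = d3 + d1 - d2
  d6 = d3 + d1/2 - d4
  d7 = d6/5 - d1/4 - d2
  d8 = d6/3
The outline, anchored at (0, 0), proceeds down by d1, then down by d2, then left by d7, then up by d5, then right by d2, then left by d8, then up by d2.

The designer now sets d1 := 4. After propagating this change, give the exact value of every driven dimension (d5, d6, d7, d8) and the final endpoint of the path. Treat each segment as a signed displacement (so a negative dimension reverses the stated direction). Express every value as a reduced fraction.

d5 = -27/5
d6 = 11/5
d7 = -339/25
d8 = 11/15
endpoint = (1937/75, -47/5)

Apply edit: d1 := 4
  d5 = d3 + d1 - d2 = -27/5
  d6 = d3 + d1/2 - d4 = 11/5
  d7 = d6/5 - d1/4 - d2 = -339/25
  d8 = d6/3 = 11/15
Walk from origin (0, 0):
  seg 1: down by d1 = 4 → (0, -4)
  seg 2: down by d2 = 13 → (0, -17)
  seg 3: left by d7 = -339/25 → (339/25, -17)
  seg 4: up by d5 = -27/5 → (339/25, -112/5)
  seg 5: right by d2 = 13 → (664/25, -112/5)
  seg 6: left by d8 = 11/15 → (1937/75, -112/5)
  seg 7: up by d2 = 13 → (1937/75, -47/5)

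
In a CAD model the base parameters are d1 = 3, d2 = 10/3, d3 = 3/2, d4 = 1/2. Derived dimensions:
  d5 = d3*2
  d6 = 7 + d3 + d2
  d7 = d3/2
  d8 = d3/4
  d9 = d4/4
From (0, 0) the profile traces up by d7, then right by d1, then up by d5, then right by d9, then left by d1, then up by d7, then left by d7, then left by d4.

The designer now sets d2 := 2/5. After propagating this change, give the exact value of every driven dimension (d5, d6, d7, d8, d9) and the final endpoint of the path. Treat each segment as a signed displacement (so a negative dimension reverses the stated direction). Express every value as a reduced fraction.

d5 = 3
d6 = 89/10
d7 = 3/4
d8 = 3/8
d9 = 1/8
endpoint = (-9/8, 9/2)

Apply edit: d2 := 2/5
  d5 = d3*2 = 3
  d6 = 7 + d3 + d2 = 89/10
  d7 = d3/2 = 3/4
  d8 = d3/4 = 3/8
  d9 = d4/4 = 1/8
Walk from origin (0, 0):
  seg 1: up by d7 = 3/4 → (0, 3/4)
  seg 2: right by d1 = 3 → (3, 3/4)
  seg 3: up by d5 = 3 → (3, 15/4)
  seg 4: right by d9 = 1/8 → (25/8, 15/4)
  seg 5: left by d1 = 3 → (1/8, 15/4)
  seg 6: up by d7 = 3/4 → (1/8, 9/2)
  seg 7: left by d7 = 3/4 → (-5/8, 9/2)
  seg 8: left by d4 = 1/2 → (-9/8, 9/2)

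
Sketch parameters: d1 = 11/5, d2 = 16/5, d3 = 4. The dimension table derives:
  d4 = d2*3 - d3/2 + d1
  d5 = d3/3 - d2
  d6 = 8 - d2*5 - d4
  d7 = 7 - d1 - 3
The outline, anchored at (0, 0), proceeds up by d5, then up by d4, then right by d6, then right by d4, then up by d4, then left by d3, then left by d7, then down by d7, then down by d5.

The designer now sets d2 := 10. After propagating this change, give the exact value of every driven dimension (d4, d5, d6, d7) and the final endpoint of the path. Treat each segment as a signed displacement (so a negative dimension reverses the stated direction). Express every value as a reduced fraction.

d4 = 151/5
d5 = -26/3
d6 = -361/5
d7 = 9/5
endpoint = (-239/5, 293/5)

Apply edit: d2 := 10
  d4 = d2*3 - d3/2 + d1 = 151/5
  d5 = d3/3 - d2 = -26/3
  d6 = 8 - d2*5 - d4 = -361/5
  d7 = 7 - d1 - 3 = 9/5
Walk from origin (0, 0):
  seg 1: up by d5 = -26/3 → (0, -26/3)
  seg 2: up by d4 = 151/5 → (0, 323/15)
  seg 3: right by d6 = -361/5 → (-361/5, 323/15)
  seg 4: right by d4 = 151/5 → (-42, 323/15)
  seg 5: up by d4 = 151/5 → (-42, 776/15)
  seg 6: left by d3 = 4 → (-46, 776/15)
  seg 7: left by d7 = 9/5 → (-239/5, 776/15)
  seg 8: down by d7 = 9/5 → (-239/5, 749/15)
  seg 9: down by d5 = -26/3 → (-239/5, 293/5)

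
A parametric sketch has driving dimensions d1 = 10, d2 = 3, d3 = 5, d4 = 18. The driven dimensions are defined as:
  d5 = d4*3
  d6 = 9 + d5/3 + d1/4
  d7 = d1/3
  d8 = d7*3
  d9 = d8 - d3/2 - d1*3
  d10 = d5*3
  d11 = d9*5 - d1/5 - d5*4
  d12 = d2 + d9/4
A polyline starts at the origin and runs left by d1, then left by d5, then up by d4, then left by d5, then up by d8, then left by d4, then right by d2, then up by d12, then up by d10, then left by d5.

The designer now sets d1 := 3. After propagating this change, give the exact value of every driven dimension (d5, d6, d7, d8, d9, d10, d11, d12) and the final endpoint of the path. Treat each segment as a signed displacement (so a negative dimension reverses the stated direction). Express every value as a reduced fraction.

d5 = 54
d6 = 111/4
d7 = 1
d8 = 3
d9 = -17/2
d10 = 162
d11 = -2591/10
d12 = 7/8
endpoint = (-180, 1471/8)

Apply edit: d1 := 3
  d5 = d4*3 = 54
  d6 = 9 + d5/3 + d1/4 = 111/4
  d7 = d1/3 = 1
  d8 = d7*3 = 3
  d9 = d8 - d3/2 - d1*3 = -17/2
  d10 = d5*3 = 162
  d11 = d9*5 - d1/5 - d5*4 = -2591/10
  d12 = d2 + d9/4 = 7/8
Walk from origin (0, 0):
  seg 1: left by d1 = 3 → (-3, 0)
  seg 2: left by d5 = 54 → (-57, 0)
  seg 3: up by d4 = 18 → (-57, 18)
  seg 4: left by d5 = 54 → (-111, 18)
  seg 5: up by d8 = 3 → (-111, 21)
  seg 6: left by d4 = 18 → (-129, 21)
  seg 7: right by d2 = 3 → (-126, 21)
  seg 8: up by d12 = 7/8 → (-126, 175/8)
  seg 9: up by d10 = 162 → (-126, 1471/8)
  seg 10: left by d5 = 54 → (-180, 1471/8)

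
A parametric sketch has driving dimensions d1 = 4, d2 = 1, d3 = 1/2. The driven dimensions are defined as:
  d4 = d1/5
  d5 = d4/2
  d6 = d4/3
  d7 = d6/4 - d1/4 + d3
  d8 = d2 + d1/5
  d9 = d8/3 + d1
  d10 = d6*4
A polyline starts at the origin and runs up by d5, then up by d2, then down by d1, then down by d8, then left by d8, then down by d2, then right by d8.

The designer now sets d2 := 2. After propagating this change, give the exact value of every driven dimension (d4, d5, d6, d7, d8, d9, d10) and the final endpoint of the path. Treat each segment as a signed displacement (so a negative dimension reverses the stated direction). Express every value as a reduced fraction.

Apply edit: d2 := 2
  d4 = d1/5 = 4/5
  d5 = d4/2 = 2/5
  d6 = d4/3 = 4/15
  d7 = d6/4 - d1/4 + d3 = -13/30
  d8 = d2 + d1/5 = 14/5
  d9 = d8/3 + d1 = 74/15
  d10 = d6*4 = 16/15
Walk from origin (0, 0):
  seg 1: up by d5 = 2/5 → (0, 2/5)
  seg 2: up by d2 = 2 → (0, 12/5)
  seg 3: down by d1 = 4 → (0, -8/5)
  seg 4: down by d8 = 14/5 → (0, -22/5)
  seg 5: left by d8 = 14/5 → (-14/5, -22/5)
  seg 6: down by d2 = 2 → (-14/5, -32/5)
  seg 7: right by d8 = 14/5 → (0, -32/5)

d4 = 4/5
d5 = 2/5
d6 = 4/15
d7 = -13/30
d8 = 14/5
d9 = 74/15
d10 = 16/15
endpoint = (0, -32/5)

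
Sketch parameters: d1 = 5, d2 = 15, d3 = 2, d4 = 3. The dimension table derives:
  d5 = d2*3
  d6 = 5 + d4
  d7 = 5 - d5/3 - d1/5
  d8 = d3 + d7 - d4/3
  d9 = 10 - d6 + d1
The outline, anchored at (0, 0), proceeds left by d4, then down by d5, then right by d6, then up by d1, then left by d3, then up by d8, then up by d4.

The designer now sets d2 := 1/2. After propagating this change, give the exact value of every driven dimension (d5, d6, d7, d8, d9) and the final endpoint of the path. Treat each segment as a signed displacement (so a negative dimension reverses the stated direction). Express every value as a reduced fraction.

Apply edit: d2 := 1/2
  d5 = d2*3 = 3/2
  d6 = 5 + d4 = 8
  d7 = 5 - d5/3 - d1/5 = 7/2
  d8 = d3 + d7 - d4/3 = 9/2
  d9 = 10 - d6 + d1 = 7
Walk from origin (0, 0):
  seg 1: left by d4 = 3 → (-3, 0)
  seg 2: down by d5 = 3/2 → (-3, -3/2)
  seg 3: right by d6 = 8 → (5, -3/2)
  seg 4: up by d1 = 5 → (5, 7/2)
  seg 5: left by d3 = 2 → (3, 7/2)
  seg 6: up by d8 = 9/2 → (3, 8)
  seg 7: up by d4 = 3 → (3, 11)

d5 = 3/2
d6 = 8
d7 = 7/2
d8 = 9/2
d9 = 7
endpoint = (3, 11)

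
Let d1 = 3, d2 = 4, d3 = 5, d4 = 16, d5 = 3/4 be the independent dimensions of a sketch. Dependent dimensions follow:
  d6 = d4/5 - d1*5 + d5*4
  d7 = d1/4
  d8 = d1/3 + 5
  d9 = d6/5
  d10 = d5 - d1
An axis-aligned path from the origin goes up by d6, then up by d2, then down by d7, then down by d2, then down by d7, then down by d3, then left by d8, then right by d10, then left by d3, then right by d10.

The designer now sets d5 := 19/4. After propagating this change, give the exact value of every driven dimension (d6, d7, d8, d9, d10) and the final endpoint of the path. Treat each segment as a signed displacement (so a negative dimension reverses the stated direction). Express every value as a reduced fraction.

d6 = 36/5
d7 = 3/4
d8 = 6
d9 = 36/25
d10 = 7/4
endpoint = (-15/2, 7/10)

Apply edit: d5 := 19/4
  d6 = d4/5 - d1*5 + d5*4 = 36/5
  d7 = d1/4 = 3/4
  d8 = d1/3 + 5 = 6
  d9 = d6/5 = 36/25
  d10 = d5 - d1 = 7/4
Walk from origin (0, 0):
  seg 1: up by d6 = 36/5 → (0, 36/5)
  seg 2: up by d2 = 4 → (0, 56/5)
  seg 3: down by d7 = 3/4 → (0, 209/20)
  seg 4: down by d2 = 4 → (0, 129/20)
  seg 5: down by d7 = 3/4 → (0, 57/10)
  seg 6: down by d3 = 5 → (0, 7/10)
  seg 7: left by d8 = 6 → (-6, 7/10)
  seg 8: right by d10 = 7/4 → (-17/4, 7/10)
  seg 9: left by d3 = 5 → (-37/4, 7/10)
  seg 10: right by d10 = 7/4 → (-15/2, 7/10)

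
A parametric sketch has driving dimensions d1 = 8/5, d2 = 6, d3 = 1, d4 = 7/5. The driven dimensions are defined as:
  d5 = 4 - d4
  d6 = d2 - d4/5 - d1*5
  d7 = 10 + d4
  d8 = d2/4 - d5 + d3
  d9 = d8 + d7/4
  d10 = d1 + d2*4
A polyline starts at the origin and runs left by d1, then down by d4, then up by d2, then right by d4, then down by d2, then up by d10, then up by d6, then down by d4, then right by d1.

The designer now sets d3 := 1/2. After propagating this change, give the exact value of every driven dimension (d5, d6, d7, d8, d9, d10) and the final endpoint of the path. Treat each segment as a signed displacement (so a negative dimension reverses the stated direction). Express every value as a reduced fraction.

Apply edit: d3 := 1/2
  d5 = 4 - d4 = 13/5
  d6 = d2 - d4/5 - d1*5 = -57/25
  d7 = 10 + d4 = 57/5
  d8 = d2/4 - d5 + d3 = -3/5
  d9 = d8 + d7/4 = 9/4
  d10 = d1 + d2*4 = 128/5
Walk from origin (0, 0):
  seg 1: left by d1 = 8/5 → (-8/5, 0)
  seg 2: down by d4 = 7/5 → (-8/5, -7/5)
  seg 3: up by d2 = 6 → (-8/5, 23/5)
  seg 4: right by d4 = 7/5 → (-1/5, 23/5)
  seg 5: down by d2 = 6 → (-1/5, -7/5)
  seg 6: up by d10 = 128/5 → (-1/5, 121/5)
  seg 7: up by d6 = -57/25 → (-1/5, 548/25)
  seg 8: down by d4 = 7/5 → (-1/5, 513/25)
  seg 9: right by d1 = 8/5 → (7/5, 513/25)

d5 = 13/5
d6 = -57/25
d7 = 57/5
d8 = -3/5
d9 = 9/4
d10 = 128/5
endpoint = (7/5, 513/25)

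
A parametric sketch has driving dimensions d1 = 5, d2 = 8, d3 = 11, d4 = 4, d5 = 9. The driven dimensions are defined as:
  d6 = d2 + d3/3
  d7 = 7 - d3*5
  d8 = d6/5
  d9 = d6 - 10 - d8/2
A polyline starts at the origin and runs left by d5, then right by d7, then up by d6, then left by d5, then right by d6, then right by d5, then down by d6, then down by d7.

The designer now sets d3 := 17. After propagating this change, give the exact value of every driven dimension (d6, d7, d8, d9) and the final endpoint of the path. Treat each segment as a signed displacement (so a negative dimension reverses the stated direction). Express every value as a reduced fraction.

Apply edit: d3 := 17
  d6 = d2 + d3/3 = 41/3
  d7 = 7 - d3*5 = -78
  d8 = d6/5 = 41/15
  d9 = d6 - 10 - d8/2 = 23/10
Walk from origin (0, 0):
  seg 1: left by d5 = 9 → (-9, 0)
  seg 2: right by d7 = -78 → (-87, 0)
  seg 3: up by d6 = 41/3 → (-87, 41/3)
  seg 4: left by d5 = 9 → (-96, 41/3)
  seg 5: right by d6 = 41/3 → (-247/3, 41/3)
  seg 6: right by d5 = 9 → (-220/3, 41/3)
  seg 7: down by d6 = 41/3 → (-220/3, 0)
  seg 8: down by d7 = -78 → (-220/3, 78)

d6 = 41/3
d7 = -78
d8 = 41/15
d9 = 23/10
endpoint = (-220/3, 78)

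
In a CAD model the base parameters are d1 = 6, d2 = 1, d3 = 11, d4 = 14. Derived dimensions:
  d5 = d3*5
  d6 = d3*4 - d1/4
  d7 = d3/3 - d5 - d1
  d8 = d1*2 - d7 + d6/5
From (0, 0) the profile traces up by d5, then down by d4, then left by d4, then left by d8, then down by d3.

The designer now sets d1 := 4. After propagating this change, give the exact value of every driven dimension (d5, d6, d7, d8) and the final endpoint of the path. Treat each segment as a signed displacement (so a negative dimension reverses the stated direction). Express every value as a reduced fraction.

Apply edit: d1 := 4
  d5 = d3*5 = 55
  d6 = d3*4 - d1/4 = 43
  d7 = d3/3 - d5 - d1 = -166/3
  d8 = d1*2 - d7 + d6/5 = 1079/15
Walk from origin (0, 0):
  seg 1: up by d5 = 55 → (0, 55)
  seg 2: down by d4 = 14 → (0, 41)
  seg 3: left by d4 = 14 → (-14, 41)
  seg 4: left by d8 = 1079/15 → (-1289/15, 41)
  seg 5: down by d3 = 11 → (-1289/15, 30)

d5 = 55
d6 = 43
d7 = -166/3
d8 = 1079/15
endpoint = (-1289/15, 30)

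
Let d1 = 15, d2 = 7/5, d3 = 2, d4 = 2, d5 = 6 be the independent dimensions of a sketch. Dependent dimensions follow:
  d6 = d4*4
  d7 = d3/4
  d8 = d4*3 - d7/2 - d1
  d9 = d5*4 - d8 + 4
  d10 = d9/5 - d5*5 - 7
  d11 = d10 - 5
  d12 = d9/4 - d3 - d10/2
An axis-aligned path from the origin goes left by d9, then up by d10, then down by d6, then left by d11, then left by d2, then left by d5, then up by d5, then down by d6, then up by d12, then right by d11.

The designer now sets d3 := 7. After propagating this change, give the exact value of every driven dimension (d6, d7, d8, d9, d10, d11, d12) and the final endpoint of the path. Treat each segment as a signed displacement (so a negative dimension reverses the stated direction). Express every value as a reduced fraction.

Apply edit: d3 := 7
  d6 = d4*4 = 8
  d7 = d3/4 = 7/4
  d8 = d4*3 - d7/2 - d1 = -79/8
  d9 = d5*4 - d8 + 4 = 303/8
  d10 = d9/5 - d5*5 - 7 = -1177/40
  d11 = d10 - 5 = -1377/40
  d12 = d9/4 - d3 - d10/2 = 2749/160
Walk from origin (0, 0):
  seg 1: left by d9 = 303/8 → (-303/8, 0)
  seg 2: up by d10 = -1177/40 → (-303/8, -1177/40)
  seg 3: down by d6 = 8 → (-303/8, -1497/40)
  seg 4: left by d11 = -1377/40 → (-69/20, -1497/40)
  seg 5: left by d2 = 7/5 → (-97/20, -1497/40)
  seg 6: left by d5 = 6 → (-217/20, -1497/40)
  seg 7: up by d5 = 6 → (-217/20, -1257/40)
  seg 8: down by d6 = 8 → (-217/20, -1577/40)
  seg 9: up by d12 = 2749/160 → (-217/20, -3559/160)
  seg 10: right by d11 = -1377/40 → (-1811/40, -3559/160)

d6 = 8
d7 = 7/4
d8 = -79/8
d9 = 303/8
d10 = -1177/40
d11 = -1377/40
d12 = 2749/160
endpoint = (-1811/40, -3559/160)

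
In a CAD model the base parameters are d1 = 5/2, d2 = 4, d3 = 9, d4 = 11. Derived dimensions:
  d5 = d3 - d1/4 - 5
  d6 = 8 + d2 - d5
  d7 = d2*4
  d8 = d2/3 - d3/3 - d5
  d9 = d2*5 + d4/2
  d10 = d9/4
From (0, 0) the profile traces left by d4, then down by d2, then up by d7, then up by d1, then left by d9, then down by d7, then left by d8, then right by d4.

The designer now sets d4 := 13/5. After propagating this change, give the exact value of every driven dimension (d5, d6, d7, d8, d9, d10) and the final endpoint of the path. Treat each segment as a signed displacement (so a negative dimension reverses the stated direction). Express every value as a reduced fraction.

d5 = 27/8
d6 = 69/8
d7 = 16
d8 = -121/24
d9 = 213/10
d10 = 213/40
endpoint = (-1951/120, -3/2)

Apply edit: d4 := 13/5
  d5 = d3 - d1/4 - 5 = 27/8
  d6 = 8 + d2 - d5 = 69/8
  d7 = d2*4 = 16
  d8 = d2/3 - d3/3 - d5 = -121/24
  d9 = d2*5 + d4/2 = 213/10
  d10 = d9/4 = 213/40
Walk from origin (0, 0):
  seg 1: left by d4 = 13/5 → (-13/5, 0)
  seg 2: down by d2 = 4 → (-13/5, -4)
  seg 3: up by d7 = 16 → (-13/5, 12)
  seg 4: up by d1 = 5/2 → (-13/5, 29/2)
  seg 5: left by d9 = 213/10 → (-239/10, 29/2)
  seg 6: down by d7 = 16 → (-239/10, -3/2)
  seg 7: left by d8 = -121/24 → (-2263/120, -3/2)
  seg 8: right by d4 = 13/5 → (-1951/120, -3/2)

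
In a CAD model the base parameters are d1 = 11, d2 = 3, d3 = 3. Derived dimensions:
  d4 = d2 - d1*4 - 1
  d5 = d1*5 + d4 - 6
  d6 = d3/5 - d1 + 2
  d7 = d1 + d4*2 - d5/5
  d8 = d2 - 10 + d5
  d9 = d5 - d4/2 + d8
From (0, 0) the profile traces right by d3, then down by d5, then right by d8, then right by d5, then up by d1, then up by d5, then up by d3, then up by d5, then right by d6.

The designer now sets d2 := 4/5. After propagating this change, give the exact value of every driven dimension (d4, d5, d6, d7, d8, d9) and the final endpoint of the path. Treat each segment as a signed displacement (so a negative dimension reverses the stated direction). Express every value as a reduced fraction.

d4 = -221/5
d5 = 24/5
d6 = -42/5
d7 = -1959/25
d8 = -22/5
d9 = 45/2
endpoint = (-5, 94/5)

Apply edit: d2 := 4/5
  d4 = d2 - d1*4 - 1 = -221/5
  d5 = d1*5 + d4 - 6 = 24/5
  d6 = d3/5 - d1 + 2 = -42/5
  d7 = d1 + d4*2 - d5/5 = -1959/25
  d8 = d2 - 10 + d5 = -22/5
  d9 = d5 - d4/2 + d8 = 45/2
Walk from origin (0, 0):
  seg 1: right by d3 = 3 → (3, 0)
  seg 2: down by d5 = 24/5 → (3, -24/5)
  seg 3: right by d8 = -22/5 → (-7/5, -24/5)
  seg 4: right by d5 = 24/5 → (17/5, -24/5)
  seg 5: up by d1 = 11 → (17/5, 31/5)
  seg 6: up by d5 = 24/5 → (17/5, 11)
  seg 7: up by d3 = 3 → (17/5, 14)
  seg 8: up by d5 = 24/5 → (17/5, 94/5)
  seg 9: right by d6 = -42/5 → (-5, 94/5)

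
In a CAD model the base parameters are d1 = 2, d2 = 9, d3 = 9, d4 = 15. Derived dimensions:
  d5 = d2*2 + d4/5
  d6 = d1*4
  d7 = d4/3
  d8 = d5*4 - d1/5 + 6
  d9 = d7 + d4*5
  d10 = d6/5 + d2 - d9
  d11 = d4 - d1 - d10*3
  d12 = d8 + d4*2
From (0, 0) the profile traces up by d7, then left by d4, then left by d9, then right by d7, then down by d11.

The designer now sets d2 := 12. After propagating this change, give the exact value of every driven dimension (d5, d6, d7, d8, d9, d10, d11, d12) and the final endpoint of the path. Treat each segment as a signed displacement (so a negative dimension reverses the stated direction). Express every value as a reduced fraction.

Apply edit: d2 := 12
  d5 = d2*2 + d4/5 = 27
  d6 = d1*4 = 8
  d7 = d4/3 = 5
  d8 = d5*4 - d1/5 + 6 = 568/5
  d9 = d7 + d4*5 = 80
  d10 = d6/5 + d2 - d9 = -332/5
  d11 = d4 - d1 - d10*3 = 1061/5
  d12 = d8 + d4*2 = 718/5
Walk from origin (0, 0):
  seg 1: up by d7 = 5 → (0, 5)
  seg 2: left by d4 = 15 → (-15, 5)
  seg 3: left by d9 = 80 → (-95, 5)
  seg 4: right by d7 = 5 → (-90, 5)
  seg 5: down by d11 = 1061/5 → (-90, -1036/5)

d5 = 27
d6 = 8
d7 = 5
d8 = 568/5
d9 = 80
d10 = -332/5
d11 = 1061/5
d12 = 718/5
endpoint = (-90, -1036/5)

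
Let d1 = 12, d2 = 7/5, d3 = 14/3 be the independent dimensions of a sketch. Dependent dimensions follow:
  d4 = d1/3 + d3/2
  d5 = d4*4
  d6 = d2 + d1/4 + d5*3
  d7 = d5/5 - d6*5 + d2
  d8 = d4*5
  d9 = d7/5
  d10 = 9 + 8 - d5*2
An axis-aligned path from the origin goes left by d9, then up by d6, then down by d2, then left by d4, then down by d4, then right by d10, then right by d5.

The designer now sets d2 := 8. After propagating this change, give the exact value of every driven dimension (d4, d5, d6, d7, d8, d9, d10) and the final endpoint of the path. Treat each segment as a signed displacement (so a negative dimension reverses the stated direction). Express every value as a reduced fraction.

Apply edit: d2 := 8
  d4 = d1/3 + d3/2 = 19/3
  d5 = d4*4 = 76/3
  d6 = d2 + d1/4 + d5*3 = 87
  d7 = d5/5 - d6*5 + d2 = -6329/15
  d8 = d4*5 = 95/3
  d9 = d7/5 = -6329/75
  d10 = 9 + 8 - d5*2 = -101/3
Walk from origin (0, 0):
  seg 1: left by d9 = -6329/75 → (6329/75, 0)
  seg 2: up by d6 = 87 → (6329/75, 87)
  seg 3: down by d2 = 8 → (6329/75, 79)
  seg 4: left by d4 = 19/3 → (5854/75, 79)
  seg 5: down by d4 = 19/3 → (5854/75, 218/3)
  seg 6: right by d10 = -101/3 → (3329/75, 218/3)
  seg 7: right by d5 = 76/3 → (1743/25, 218/3)

d4 = 19/3
d5 = 76/3
d6 = 87
d7 = -6329/15
d8 = 95/3
d9 = -6329/75
d10 = -101/3
endpoint = (1743/25, 218/3)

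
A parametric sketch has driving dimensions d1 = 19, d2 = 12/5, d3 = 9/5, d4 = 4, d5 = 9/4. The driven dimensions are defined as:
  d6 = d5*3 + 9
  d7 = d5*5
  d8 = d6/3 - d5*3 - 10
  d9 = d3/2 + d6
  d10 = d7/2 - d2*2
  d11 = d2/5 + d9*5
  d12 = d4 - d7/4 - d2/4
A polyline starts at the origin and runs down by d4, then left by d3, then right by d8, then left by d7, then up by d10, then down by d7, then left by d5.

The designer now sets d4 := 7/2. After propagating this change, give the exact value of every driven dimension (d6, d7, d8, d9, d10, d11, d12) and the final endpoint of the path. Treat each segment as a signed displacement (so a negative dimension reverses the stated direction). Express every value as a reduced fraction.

d6 = 63/4
d7 = 45/4
d8 = -23/2
d9 = 333/20
d10 = 33/40
d11 = 8373/100
d12 = 7/80
endpoint = (-134/5, -557/40)

Apply edit: d4 := 7/2
  d6 = d5*3 + 9 = 63/4
  d7 = d5*5 = 45/4
  d8 = d6/3 - d5*3 - 10 = -23/2
  d9 = d3/2 + d6 = 333/20
  d10 = d7/2 - d2*2 = 33/40
  d11 = d2/5 + d9*5 = 8373/100
  d12 = d4 - d7/4 - d2/4 = 7/80
Walk from origin (0, 0):
  seg 1: down by d4 = 7/2 → (0, -7/2)
  seg 2: left by d3 = 9/5 → (-9/5, -7/2)
  seg 3: right by d8 = -23/2 → (-133/10, -7/2)
  seg 4: left by d7 = 45/4 → (-491/20, -7/2)
  seg 5: up by d10 = 33/40 → (-491/20, -107/40)
  seg 6: down by d7 = 45/4 → (-491/20, -557/40)
  seg 7: left by d5 = 9/4 → (-134/5, -557/40)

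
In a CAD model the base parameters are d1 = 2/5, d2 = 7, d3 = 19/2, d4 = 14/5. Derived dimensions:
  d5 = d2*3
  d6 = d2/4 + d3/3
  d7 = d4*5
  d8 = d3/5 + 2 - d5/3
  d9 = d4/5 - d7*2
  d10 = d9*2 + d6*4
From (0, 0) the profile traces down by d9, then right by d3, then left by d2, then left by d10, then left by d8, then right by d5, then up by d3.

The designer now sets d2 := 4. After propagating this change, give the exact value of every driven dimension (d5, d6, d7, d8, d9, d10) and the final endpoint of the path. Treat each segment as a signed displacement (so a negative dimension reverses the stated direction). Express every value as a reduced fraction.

d5 = 12
d6 = 25/6
d7 = 14
d8 = -1/10
d9 = -686/25
d10 = -2866/75
endpoint = (4186/75, 1847/50)

Apply edit: d2 := 4
  d5 = d2*3 = 12
  d6 = d2/4 + d3/3 = 25/6
  d7 = d4*5 = 14
  d8 = d3/5 + 2 - d5/3 = -1/10
  d9 = d4/5 - d7*2 = -686/25
  d10 = d9*2 + d6*4 = -2866/75
Walk from origin (0, 0):
  seg 1: down by d9 = -686/25 → (0, 686/25)
  seg 2: right by d3 = 19/2 → (19/2, 686/25)
  seg 3: left by d2 = 4 → (11/2, 686/25)
  seg 4: left by d10 = -2866/75 → (6557/150, 686/25)
  seg 5: left by d8 = -1/10 → (3286/75, 686/25)
  seg 6: right by d5 = 12 → (4186/75, 686/25)
  seg 7: up by d3 = 19/2 → (4186/75, 1847/50)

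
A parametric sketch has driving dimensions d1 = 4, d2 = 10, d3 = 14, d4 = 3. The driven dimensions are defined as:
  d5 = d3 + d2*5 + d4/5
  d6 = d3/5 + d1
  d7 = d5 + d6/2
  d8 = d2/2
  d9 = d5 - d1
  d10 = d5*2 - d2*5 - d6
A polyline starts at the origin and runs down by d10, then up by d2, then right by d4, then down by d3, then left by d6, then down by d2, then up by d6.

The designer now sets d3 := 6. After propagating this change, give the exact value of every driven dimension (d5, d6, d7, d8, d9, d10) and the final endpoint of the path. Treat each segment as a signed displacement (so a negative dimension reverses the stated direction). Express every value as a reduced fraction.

Apply edit: d3 := 6
  d5 = d3 + d2*5 + d4/5 = 283/5
  d6 = d3/5 + d1 = 26/5
  d7 = d5 + d6/2 = 296/5
  d8 = d2/2 = 5
  d9 = d5 - d1 = 263/5
  d10 = d5*2 - d2*5 - d6 = 58
Walk from origin (0, 0):
  seg 1: down by d10 = 58 → (0, -58)
  seg 2: up by d2 = 10 → (0, -48)
  seg 3: right by d4 = 3 → (3, -48)
  seg 4: down by d3 = 6 → (3, -54)
  seg 5: left by d6 = 26/5 → (-11/5, -54)
  seg 6: down by d2 = 10 → (-11/5, -64)
  seg 7: up by d6 = 26/5 → (-11/5, -294/5)

d5 = 283/5
d6 = 26/5
d7 = 296/5
d8 = 5
d9 = 263/5
d10 = 58
endpoint = (-11/5, -294/5)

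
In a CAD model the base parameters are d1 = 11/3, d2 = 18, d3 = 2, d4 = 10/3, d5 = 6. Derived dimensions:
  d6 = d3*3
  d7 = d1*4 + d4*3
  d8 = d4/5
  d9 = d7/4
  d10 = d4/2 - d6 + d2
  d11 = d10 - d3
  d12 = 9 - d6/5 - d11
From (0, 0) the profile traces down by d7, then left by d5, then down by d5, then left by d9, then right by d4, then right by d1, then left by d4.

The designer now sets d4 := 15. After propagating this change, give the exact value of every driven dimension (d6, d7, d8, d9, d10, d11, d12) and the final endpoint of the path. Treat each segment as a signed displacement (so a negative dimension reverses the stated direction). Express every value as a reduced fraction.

d6 = 6
d7 = 179/3
d8 = 3
d9 = 179/12
d10 = 39/2
d11 = 35/2
d12 = -97/10
endpoint = (-69/4, -197/3)

Apply edit: d4 := 15
  d6 = d3*3 = 6
  d7 = d1*4 + d4*3 = 179/3
  d8 = d4/5 = 3
  d9 = d7/4 = 179/12
  d10 = d4/2 - d6 + d2 = 39/2
  d11 = d10 - d3 = 35/2
  d12 = 9 - d6/5 - d11 = -97/10
Walk from origin (0, 0):
  seg 1: down by d7 = 179/3 → (0, -179/3)
  seg 2: left by d5 = 6 → (-6, -179/3)
  seg 3: down by d5 = 6 → (-6, -197/3)
  seg 4: left by d9 = 179/12 → (-251/12, -197/3)
  seg 5: right by d4 = 15 → (-71/12, -197/3)
  seg 6: right by d1 = 11/3 → (-9/4, -197/3)
  seg 7: left by d4 = 15 → (-69/4, -197/3)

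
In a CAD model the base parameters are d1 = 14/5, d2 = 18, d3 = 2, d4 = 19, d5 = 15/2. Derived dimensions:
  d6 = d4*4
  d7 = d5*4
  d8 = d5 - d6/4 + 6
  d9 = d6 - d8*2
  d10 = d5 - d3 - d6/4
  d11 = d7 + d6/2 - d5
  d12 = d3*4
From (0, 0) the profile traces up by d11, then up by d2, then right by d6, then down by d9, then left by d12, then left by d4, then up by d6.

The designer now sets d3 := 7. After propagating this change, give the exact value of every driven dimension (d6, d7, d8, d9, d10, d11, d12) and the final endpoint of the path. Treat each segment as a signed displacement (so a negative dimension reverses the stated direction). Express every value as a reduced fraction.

Apply edit: d3 := 7
  d6 = d4*4 = 76
  d7 = d5*4 = 30
  d8 = d5 - d6/4 + 6 = -11/2
  d9 = d6 - d8*2 = 87
  d10 = d5 - d3 - d6/4 = -37/2
  d11 = d7 + d6/2 - d5 = 121/2
  d12 = d3*4 = 28
Walk from origin (0, 0):
  seg 1: up by d11 = 121/2 → (0, 121/2)
  seg 2: up by d2 = 18 → (0, 157/2)
  seg 3: right by d6 = 76 → (76, 157/2)
  seg 4: down by d9 = 87 → (76, -17/2)
  seg 5: left by d12 = 28 → (48, -17/2)
  seg 6: left by d4 = 19 → (29, -17/2)
  seg 7: up by d6 = 76 → (29, 135/2)

d6 = 76
d7 = 30
d8 = -11/2
d9 = 87
d10 = -37/2
d11 = 121/2
d12 = 28
endpoint = (29, 135/2)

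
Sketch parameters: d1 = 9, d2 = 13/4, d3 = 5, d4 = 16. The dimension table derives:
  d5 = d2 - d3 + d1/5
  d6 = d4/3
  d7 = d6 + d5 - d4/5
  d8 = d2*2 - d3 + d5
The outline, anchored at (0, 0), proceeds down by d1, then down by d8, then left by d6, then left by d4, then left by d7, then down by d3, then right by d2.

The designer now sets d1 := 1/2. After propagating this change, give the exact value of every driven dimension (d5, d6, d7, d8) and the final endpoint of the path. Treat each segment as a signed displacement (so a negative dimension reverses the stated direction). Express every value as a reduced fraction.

d5 = -33/20
d6 = 16/3
d7 = 29/60
d8 = -3/20
endpoint = (-557/30, -107/20)

Apply edit: d1 := 1/2
  d5 = d2 - d3 + d1/5 = -33/20
  d6 = d4/3 = 16/3
  d7 = d6 + d5 - d4/5 = 29/60
  d8 = d2*2 - d3 + d5 = -3/20
Walk from origin (0, 0):
  seg 1: down by d1 = 1/2 → (0, -1/2)
  seg 2: down by d8 = -3/20 → (0, -7/20)
  seg 3: left by d6 = 16/3 → (-16/3, -7/20)
  seg 4: left by d4 = 16 → (-64/3, -7/20)
  seg 5: left by d7 = 29/60 → (-1309/60, -7/20)
  seg 6: down by d3 = 5 → (-1309/60, -107/20)
  seg 7: right by d2 = 13/4 → (-557/30, -107/20)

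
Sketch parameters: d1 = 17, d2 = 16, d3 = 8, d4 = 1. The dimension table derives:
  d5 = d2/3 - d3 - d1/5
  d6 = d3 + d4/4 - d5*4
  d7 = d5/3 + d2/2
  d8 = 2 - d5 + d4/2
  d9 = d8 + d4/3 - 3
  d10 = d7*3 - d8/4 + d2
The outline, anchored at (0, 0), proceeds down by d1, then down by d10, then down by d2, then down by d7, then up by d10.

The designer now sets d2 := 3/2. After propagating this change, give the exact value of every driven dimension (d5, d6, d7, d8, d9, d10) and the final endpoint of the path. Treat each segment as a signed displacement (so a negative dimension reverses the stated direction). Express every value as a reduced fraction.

d5 = -109/10
d6 = 1037/20
d7 = -173/60
d8 = 67/5
d9 = 161/15
d10 = -21/2
endpoint = (0, -937/60)

Apply edit: d2 := 3/2
  d5 = d2/3 - d3 - d1/5 = -109/10
  d6 = d3 + d4/4 - d5*4 = 1037/20
  d7 = d5/3 + d2/2 = -173/60
  d8 = 2 - d5 + d4/2 = 67/5
  d9 = d8 + d4/3 - 3 = 161/15
  d10 = d7*3 - d8/4 + d2 = -21/2
Walk from origin (0, 0):
  seg 1: down by d1 = 17 → (0, -17)
  seg 2: down by d10 = -21/2 → (0, -13/2)
  seg 3: down by d2 = 3/2 → (0, -8)
  seg 4: down by d7 = -173/60 → (0, -307/60)
  seg 5: up by d10 = -21/2 → (0, -937/60)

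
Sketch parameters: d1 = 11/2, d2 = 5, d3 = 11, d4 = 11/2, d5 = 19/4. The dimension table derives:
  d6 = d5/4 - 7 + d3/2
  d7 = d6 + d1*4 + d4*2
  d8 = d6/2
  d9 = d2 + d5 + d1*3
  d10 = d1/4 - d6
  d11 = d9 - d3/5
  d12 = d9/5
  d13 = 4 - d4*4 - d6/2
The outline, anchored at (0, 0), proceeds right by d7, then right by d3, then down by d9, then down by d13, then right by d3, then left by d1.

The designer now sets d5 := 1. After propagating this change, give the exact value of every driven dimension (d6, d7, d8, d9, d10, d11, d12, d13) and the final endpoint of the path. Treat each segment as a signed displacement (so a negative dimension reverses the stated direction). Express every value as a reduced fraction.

d6 = -5/4
d7 = 127/4
d8 = -5/8
d9 = 45/2
d10 = 21/8
d11 = 203/10
d12 = 9/2
d13 = -139/8
endpoint = (193/4, -41/8)

Apply edit: d5 := 1
  d6 = d5/4 - 7 + d3/2 = -5/4
  d7 = d6 + d1*4 + d4*2 = 127/4
  d8 = d6/2 = -5/8
  d9 = d2 + d5 + d1*3 = 45/2
  d10 = d1/4 - d6 = 21/8
  d11 = d9 - d3/5 = 203/10
  d12 = d9/5 = 9/2
  d13 = 4 - d4*4 - d6/2 = -139/8
Walk from origin (0, 0):
  seg 1: right by d7 = 127/4 → (127/4, 0)
  seg 2: right by d3 = 11 → (171/4, 0)
  seg 3: down by d9 = 45/2 → (171/4, -45/2)
  seg 4: down by d13 = -139/8 → (171/4, -41/8)
  seg 5: right by d3 = 11 → (215/4, -41/8)
  seg 6: left by d1 = 11/2 → (193/4, -41/8)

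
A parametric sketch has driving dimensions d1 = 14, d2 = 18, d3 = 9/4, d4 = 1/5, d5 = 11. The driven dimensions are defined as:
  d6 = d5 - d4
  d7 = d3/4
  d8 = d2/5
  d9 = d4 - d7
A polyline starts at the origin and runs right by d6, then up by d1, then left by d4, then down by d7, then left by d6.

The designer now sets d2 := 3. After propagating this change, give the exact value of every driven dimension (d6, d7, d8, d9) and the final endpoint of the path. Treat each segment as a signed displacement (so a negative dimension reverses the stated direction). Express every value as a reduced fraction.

Apply edit: d2 := 3
  d6 = d5 - d4 = 54/5
  d7 = d3/4 = 9/16
  d8 = d2/5 = 3/5
  d9 = d4 - d7 = -29/80
Walk from origin (0, 0):
  seg 1: right by d6 = 54/5 → (54/5, 0)
  seg 2: up by d1 = 14 → (54/5, 14)
  seg 3: left by d4 = 1/5 → (53/5, 14)
  seg 4: down by d7 = 9/16 → (53/5, 215/16)
  seg 5: left by d6 = 54/5 → (-1/5, 215/16)

d6 = 54/5
d7 = 9/16
d8 = 3/5
d9 = -29/80
endpoint = (-1/5, 215/16)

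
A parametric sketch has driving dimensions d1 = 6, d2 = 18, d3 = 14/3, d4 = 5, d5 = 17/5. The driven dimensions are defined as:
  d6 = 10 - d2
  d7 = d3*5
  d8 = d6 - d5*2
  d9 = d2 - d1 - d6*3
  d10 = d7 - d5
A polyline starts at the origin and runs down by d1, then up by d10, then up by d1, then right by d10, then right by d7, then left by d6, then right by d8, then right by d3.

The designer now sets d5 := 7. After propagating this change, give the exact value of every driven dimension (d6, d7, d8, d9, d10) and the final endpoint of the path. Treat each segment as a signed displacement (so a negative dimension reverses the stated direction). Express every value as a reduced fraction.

d6 = -8
d7 = 70/3
d8 = -22
d9 = 36
d10 = 49/3
endpoint = (91/3, 49/3)

Apply edit: d5 := 7
  d6 = 10 - d2 = -8
  d7 = d3*5 = 70/3
  d8 = d6 - d5*2 = -22
  d9 = d2 - d1 - d6*3 = 36
  d10 = d7 - d5 = 49/3
Walk from origin (0, 0):
  seg 1: down by d1 = 6 → (0, -6)
  seg 2: up by d10 = 49/3 → (0, 31/3)
  seg 3: up by d1 = 6 → (0, 49/3)
  seg 4: right by d10 = 49/3 → (49/3, 49/3)
  seg 5: right by d7 = 70/3 → (119/3, 49/3)
  seg 6: left by d6 = -8 → (143/3, 49/3)
  seg 7: right by d8 = -22 → (77/3, 49/3)
  seg 8: right by d3 = 14/3 → (91/3, 49/3)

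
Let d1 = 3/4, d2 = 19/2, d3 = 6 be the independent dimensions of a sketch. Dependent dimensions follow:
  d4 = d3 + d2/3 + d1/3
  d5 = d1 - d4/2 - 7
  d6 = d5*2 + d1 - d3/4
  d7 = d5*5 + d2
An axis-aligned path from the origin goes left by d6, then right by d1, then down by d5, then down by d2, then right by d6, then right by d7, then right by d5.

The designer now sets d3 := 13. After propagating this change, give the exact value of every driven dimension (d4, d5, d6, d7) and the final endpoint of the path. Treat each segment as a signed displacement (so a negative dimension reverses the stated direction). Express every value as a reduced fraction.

d4 = 197/12
d5 = -347/24
d6 = -377/12
d7 = -1507/24
endpoint = (-153/2, 119/24)

Apply edit: d3 := 13
  d4 = d3 + d2/3 + d1/3 = 197/12
  d5 = d1 - d4/2 - 7 = -347/24
  d6 = d5*2 + d1 - d3/4 = -377/12
  d7 = d5*5 + d2 = -1507/24
Walk from origin (0, 0):
  seg 1: left by d6 = -377/12 → (377/12, 0)
  seg 2: right by d1 = 3/4 → (193/6, 0)
  seg 3: down by d5 = -347/24 → (193/6, 347/24)
  seg 4: down by d2 = 19/2 → (193/6, 119/24)
  seg 5: right by d6 = -377/12 → (3/4, 119/24)
  seg 6: right by d7 = -1507/24 → (-1489/24, 119/24)
  seg 7: right by d5 = -347/24 → (-153/2, 119/24)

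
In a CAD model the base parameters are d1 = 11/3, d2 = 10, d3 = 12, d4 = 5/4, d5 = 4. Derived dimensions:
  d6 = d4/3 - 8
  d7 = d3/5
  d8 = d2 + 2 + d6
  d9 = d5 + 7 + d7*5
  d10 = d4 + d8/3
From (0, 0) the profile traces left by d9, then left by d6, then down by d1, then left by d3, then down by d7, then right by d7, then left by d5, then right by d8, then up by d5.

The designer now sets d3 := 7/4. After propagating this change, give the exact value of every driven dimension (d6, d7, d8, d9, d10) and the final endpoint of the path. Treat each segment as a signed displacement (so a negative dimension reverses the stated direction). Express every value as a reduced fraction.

Apply edit: d3 := 7/4
  d6 = d4/3 - 8 = -91/12
  d7 = d3/5 = 7/20
  d8 = d2 + 2 + d6 = 53/12
  d9 = d5 + 7 + d7*5 = 51/4
  d10 = d4 + d8/3 = 49/18
Walk from origin (0, 0):
  seg 1: left by d9 = 51/4 → (-51/4, 0)
  seg 2: left by d6 = -91/12 → (-31/6, 0)
  seg 3: down by d1 = 11/3 → (-31/6, -11/3)
  seg 4: left by d3 = 7/4 → (-83/12, -11/3)
  seg 5: down by d7 = 7/20 → (-83/12, -241/60)
  seg 6: right by d7 = 7/20 → (-197/30, -241/60)
  seg 7: left by d5 = 4 → (-317/30, -241/60)
  seg 8: right by d8 = 53/12 → (-123/20, -241/60)
  seg 9: up by d5 = 4 → (-123/20, -1/60)

d6 = -91/12
d7 = 7/20
d8 = 53/12
d9 = 51/4
d10 = 49/18
endpoint = (-123/20, -1/60)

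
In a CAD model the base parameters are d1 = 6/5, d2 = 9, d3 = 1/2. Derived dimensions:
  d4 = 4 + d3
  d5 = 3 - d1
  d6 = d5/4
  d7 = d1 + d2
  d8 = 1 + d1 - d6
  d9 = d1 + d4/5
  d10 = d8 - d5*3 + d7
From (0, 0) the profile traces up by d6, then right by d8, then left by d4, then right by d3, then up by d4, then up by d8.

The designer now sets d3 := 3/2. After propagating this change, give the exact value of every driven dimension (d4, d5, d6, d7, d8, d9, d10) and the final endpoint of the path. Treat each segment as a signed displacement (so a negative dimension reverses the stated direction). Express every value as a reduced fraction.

Apply edit: d3 := 3/2
  d4 = 4 + d3 = 11/2
  d5 = 3 - d1 = 9/5
  d6 = d5/4 = 9/20
  d7 = d1 + d2 = 51/5
  d8 = 1 + d1 - d6 = 7/4
  d9 = d1 + d4/5 = 23/10
  d10 = d8 - d5*3 + d7 = 131/20
Walk from origin (0, 0):
  seg 1: up by d6 = 9/20 → (0, 9/20)
  seg 2: right by d8 = 7/4 → (7/4, 9/20)
  seg 3: left by d4 = 11/2 → (-15/4, 9/20)
  seg 4: right by d3 = 3/2 → (-9/4, 9/20)
  seg 5: up by d4 = 11/2 → (-9/4, 119/20)
  seg 6: up by d8 = 7/4 → (-9/4, 77/10)

d4 = 11/2
d5 = 9/5
d6 = 9/20
d7 = 51/5
d8 = 7/4
d9 = 23/10
d10 = 131/20
endpoint = (-9/4, 77/10)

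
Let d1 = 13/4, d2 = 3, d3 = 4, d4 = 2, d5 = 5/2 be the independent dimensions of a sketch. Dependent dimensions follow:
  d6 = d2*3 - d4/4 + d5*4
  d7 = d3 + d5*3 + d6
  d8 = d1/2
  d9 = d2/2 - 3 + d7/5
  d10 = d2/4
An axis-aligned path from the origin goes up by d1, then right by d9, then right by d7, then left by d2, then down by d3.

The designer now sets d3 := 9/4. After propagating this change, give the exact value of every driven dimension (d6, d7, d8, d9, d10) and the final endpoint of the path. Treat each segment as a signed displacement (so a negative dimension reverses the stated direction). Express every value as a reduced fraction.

d6 = 37/2
d7 = 113/4
d8 = 13/8
d9 = 83/20
d10 = 3/4
endpoint = (147/5, 1)

Apply edit: d3 := 9/4
  d6 = d2*3 - d4/4 + d5*4 = 37/2
  d7 = d3 + d5*3 + d6 = 113/4
  d8 = d1/2 = 13/8
  d9 = d2/2 - 3 + d7/5 = 83/20
  d10 = d2/4 = 3/4
Walk from origin (0, 0):
  seg 1: up by d1 = 13/4 → (0, 13/4)
  seg 2: right by d9 = 83/20 → (83/20, 13/4)
  seg 3: right by d7 = 113/4 → (162/5, 13/4)
  seg 4: left by d2 = 3 → (147/5, 13/4)
  seg 5: down by d3 = 9/4 → (147/5, 1)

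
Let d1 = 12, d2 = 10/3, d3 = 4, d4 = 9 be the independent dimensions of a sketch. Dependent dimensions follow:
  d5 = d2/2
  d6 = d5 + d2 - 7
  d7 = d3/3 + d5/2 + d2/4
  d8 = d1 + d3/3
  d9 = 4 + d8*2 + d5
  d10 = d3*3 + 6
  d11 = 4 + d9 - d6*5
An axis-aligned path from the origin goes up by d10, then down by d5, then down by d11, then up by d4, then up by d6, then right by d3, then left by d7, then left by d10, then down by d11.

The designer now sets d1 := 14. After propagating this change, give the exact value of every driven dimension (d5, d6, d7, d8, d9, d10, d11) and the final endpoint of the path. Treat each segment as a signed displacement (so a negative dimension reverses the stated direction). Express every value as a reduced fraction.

Apply edit: d1 := 14
  d5 = d2/2 = 5/3
  d6 = d5 + d2 - 7 = -2
  d7 = d3/3 + d5/2 + d2/4 = 3
  d8 = d1 + d3/3 = 46/3
  d9 = 4 + d8*2 + d5 = 109/3
  d10 = d3*3 + 6 = 18
  d11 = 4 + d9 - d6*5 = 151/3
Walk from origin (0, 0):
  seg 1: up by d10 = 18 → (0, 18)
  seg 2: down by d5 = 5/3 → (0, 49/3)
  seg 3: down by d11 = 151/3 → (0, -34)
  seg 4: up by d4 = 9 → (0, -25)
  seg 5: up by d6 = -2 → (0, -27)
  seg 6: right by d3 = 4 → (4, -27)
  seg 7: left by d7 = 3 → (1, -27)
  seg 8: left by d10 = 18 → (-17, -27)
  seg 9: down by d11 = 151/3 → (-17, -232/3)

d5 = 5/3
d6 = -2
d7 = 3
d8 = 46/3
d9 = 109/3
d10 = 18
d11 = 151/3
endpoint = (-17, -232/3)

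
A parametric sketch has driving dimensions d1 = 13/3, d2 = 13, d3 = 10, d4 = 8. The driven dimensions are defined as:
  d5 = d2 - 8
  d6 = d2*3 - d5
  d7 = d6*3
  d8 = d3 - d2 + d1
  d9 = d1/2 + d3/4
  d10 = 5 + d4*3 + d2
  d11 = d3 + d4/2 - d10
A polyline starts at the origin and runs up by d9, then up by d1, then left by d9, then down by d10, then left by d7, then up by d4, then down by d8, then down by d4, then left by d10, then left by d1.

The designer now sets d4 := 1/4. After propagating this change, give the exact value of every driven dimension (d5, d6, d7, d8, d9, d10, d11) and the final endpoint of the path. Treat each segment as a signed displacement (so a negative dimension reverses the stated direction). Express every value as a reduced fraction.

Apply edit: d4 := 1/4
  d5 = d2 - 8 = 5
  d6 = d2*3 - d5 = 34
  d7 = d6*3 = 102
  d8 = d3 - d2 + d1 = 4/3
  d9 = d1/2 + d3/4 = 14/3
  d10 = 5 + d4*3 + d2 = 75/4
  d11 = d3 + d4/2 - d10 = -69/8
Walk from origin (0, 0):
  seg 1: up by d9 = 14/3 → (0, 14/3)
  seg 2: up by d1 = 13/3 → (0, 9)
  seg 3: left by d9 = 14/3 → (-14/3, 9)
  seg 4: down by d10 = 75/4 → (-14/3, -39/4)
  seg 5: left by d7 = 102 → (-320/3, -39/4)
  seg 6: up by d4 = 1/4 → (-320/3, -19/2)
  seg 7: down by d8 = 4/3 → (-320/3, -65/6)
  seg 8: down by d4 = 1/4 → (-320/3, -133/12)
  seg 9: left by d10 = 75/4 → (-1505/12, -133/12)
  seg 10: left by d1 = 13/3 → (-519/4, -133/12)

d5 = 5
d6 = 34
d7 = 102
d8 = 4/3
d9 = 14/3
d10 = 75/4
d11 = -69/8
endpoint = (-519/4, -133/12)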